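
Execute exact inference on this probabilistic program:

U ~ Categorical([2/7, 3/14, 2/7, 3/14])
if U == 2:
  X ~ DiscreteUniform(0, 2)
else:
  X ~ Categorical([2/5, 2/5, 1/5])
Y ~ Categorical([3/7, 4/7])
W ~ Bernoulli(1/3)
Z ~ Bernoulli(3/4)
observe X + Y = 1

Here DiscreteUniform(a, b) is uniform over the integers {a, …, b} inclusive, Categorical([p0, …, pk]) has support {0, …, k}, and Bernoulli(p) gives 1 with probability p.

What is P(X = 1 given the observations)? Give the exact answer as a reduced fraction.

P(X = 1 | obs) = 3/7

Enumerate traces; 32 have nonzero weight after conditioning:
  (U=0, X=0, Y=1, W=0, Z=0) weight 8/735
  (U=0, X=0, Y=1, W=0, Z=1) weight 8/245
  (U=0, X=0, Y=1, W=1, Z=0) weight 4/735
  (U=0, X=0, Y=1, W=1, Z=1) weight 4/245
  (U=0, X=1, Y=0, W=0, Z=0) weight 2/245
  (U=0, X=1, Y=0, W=0, Z=1) weight 6/245
  (U=0, X=1, Y=0, W=1, Z=0) weight 1/245
  (U=0, X=1, Y=0, W=1, Z=1) weight 3/245
  … 24 more
Group by X:
  weight(X=0) = 32/147
  weight(X=1) = 8/49
Total weight = 32/147 + 8/49 = 8/21
P(X=0 | obs) = 32/147 / 8/21 = 4/7
P(X=1 | obs) = 8/49 / 8/21 = 3/7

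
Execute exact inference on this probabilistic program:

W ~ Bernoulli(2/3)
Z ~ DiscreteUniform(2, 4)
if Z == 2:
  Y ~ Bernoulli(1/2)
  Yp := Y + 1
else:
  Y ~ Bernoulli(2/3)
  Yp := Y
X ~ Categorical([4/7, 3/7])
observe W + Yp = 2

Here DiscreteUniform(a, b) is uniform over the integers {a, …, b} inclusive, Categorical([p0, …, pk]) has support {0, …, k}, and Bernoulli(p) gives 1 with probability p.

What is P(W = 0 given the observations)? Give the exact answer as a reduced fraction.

Enumerate traces; 8 have nonzero weight after conditioning:
  (W=0, Z=2, Y=1, X=0) weight 2/63
  (W=0, Z=2, Y=1, X=1) weight 1/42
  (W=1, Z=2, Y=0, X=0) weight 4/63
  (W=1, Z=2, Y=0, X=1) weight 1/21
  (W=1, Z=3, Y=1, X=0) weight 16/189
  (W=1, Z=3, Y=1, X=1) weight 4/63
  (W=1, Z=4, Y=1, X=0) weight 16/189
  (W=1, Z=4, Y=1, X=1) weight 4/63
Group by W:
  weight(W=0) = 1/18
  weight(W=1) = 11/27
Total weight = 1/18 + 11/27 = 25/54
P(W=0 | obs) = 1/18 / 25/54 = 3/25
P(W=1 | obs) = 11/27 / 25/54 = 22/25

P(W = 0 | obs) = 3/25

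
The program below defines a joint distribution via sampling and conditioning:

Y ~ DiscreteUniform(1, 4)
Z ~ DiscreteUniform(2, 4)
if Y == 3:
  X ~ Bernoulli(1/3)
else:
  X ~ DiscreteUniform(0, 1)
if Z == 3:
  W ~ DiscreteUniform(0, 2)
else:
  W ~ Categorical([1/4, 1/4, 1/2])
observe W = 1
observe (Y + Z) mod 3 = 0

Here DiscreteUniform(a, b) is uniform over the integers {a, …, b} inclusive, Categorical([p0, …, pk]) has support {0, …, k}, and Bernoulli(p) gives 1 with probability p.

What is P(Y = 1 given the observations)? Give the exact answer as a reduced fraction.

Enumerate traces; 8 have nonzero weight after conditioning:
  (Y=1, Z=2, X=0, W=1) weight 1/96
  (Y=1, Z=2, X=1, W=1) weight 1/96
  (Y=2, Z=4, X=0, W=1) weight 1/96
  (Y=2, Z=4, X=1, W=1) weight 1/96
  (Y=3, Z=3, X=0, W=1) weight 1/54
  (Y=3, Z=3, X=1, W=1) weight 1/108
  (Y=4, Z=2, X=0, W=1) weight 1/96
  (Y=4, Z=2, X=1, W=1) weight 1/96
Group by Y:
  weight(Y=1) = 1/48
  weight(Y=2) = 1/48
  weight(Y=3) = 1/36
  weight(Y=4) = 1/48
Total weight = 1/48 + 1/48 + 1/36 + 1/48 = 13/144
P(Y=1 | obs) = 1/48 / 13/144 = 3/13
P(Y=2 | obs) = 1/48 / 13/144 = 3/13
P(Y=3 | obs) = 1/36 / 13/144 = 4/13
P(Y=4 | obs) = 1/48 / 13/144 = 3/13

P(Y = 1 | obs) = 3/13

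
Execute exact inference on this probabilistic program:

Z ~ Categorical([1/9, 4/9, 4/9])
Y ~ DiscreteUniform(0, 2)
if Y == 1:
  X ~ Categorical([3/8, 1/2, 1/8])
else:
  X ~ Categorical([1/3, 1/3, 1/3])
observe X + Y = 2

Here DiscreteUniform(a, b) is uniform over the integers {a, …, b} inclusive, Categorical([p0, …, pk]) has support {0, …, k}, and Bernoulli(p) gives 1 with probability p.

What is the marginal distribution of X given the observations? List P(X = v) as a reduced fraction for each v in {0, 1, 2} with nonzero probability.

Enumerate traces; 9 have nonzero weight after conditioning:
  (Z=0, Y=0, X=2) weight 1/81
  (Z=0, Y=1, X=1) weight 1/54
  (Z=0, Y=2, X=0) weight 1/81
  (Z=1, Y=0, X=2) weight 4/81
  (Z=1, Y=1, X=1) weight 2/27
  (Z=1, Y=2, X=0) weight 4/81
  (Z=2, Y=0, X=2) weight 4/81
  (Z=2, Y=1, X=1) weight 2/27
  … 1 more
Group by X:
  weight(X=0) = 1/9
  weight(X=1) = 1/6
  weight(X=2) = 1/9
Total weight = 1/9 + 1/6 + 1/9 = 7/18
P(X=0 | obs) = 1/9 / 7/18 = 2/7
P(X=1 | obs) = 1/6 / 7/18 = 3/7
P(X=2 | obs) = 1/9 / 7/18 = 2/7

P(X=0) = 2/7, P(X=1) = 3/7, P(X=2) = 2/7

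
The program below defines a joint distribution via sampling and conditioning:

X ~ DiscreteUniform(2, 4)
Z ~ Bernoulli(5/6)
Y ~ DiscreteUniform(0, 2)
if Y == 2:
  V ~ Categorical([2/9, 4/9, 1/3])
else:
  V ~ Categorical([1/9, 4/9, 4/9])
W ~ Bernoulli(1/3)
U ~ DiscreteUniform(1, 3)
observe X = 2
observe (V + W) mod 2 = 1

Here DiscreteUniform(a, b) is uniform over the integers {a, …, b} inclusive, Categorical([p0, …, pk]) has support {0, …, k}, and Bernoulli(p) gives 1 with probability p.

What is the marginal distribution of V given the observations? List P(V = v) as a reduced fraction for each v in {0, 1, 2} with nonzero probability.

P(V=0) = 4/39, P(V=1) = 8/13, P(V=2) = 11/39

Enumerate traces; 54 have nonzero weight after conditioning:
  (X=2, Z=0, Y=0, V=0, W=1, U=1) weight 1/4374
  (X=2, Z=0, Y=0, V=0, W=1, U=2) weight 1/4374
  (X=2, Z=0, Y=0, V=0, W=1, U=3) weight 1/4374
  (X=2, Z=0, Y=0, V=1, W=0, U=1) weight 4/2187
  (X=2, Z=0, Y=0, V=1, W=0, U=2) weight 4/2187
  (X=2, Z=0, Y=0, V=1, W=0, U=3) weight 4/2187
  (X=2, Z=0, Y=0, V=2, W=1, U=1) weight 2/2187
  (X=2, Z=0, Y=0, V=2, W=1, U=2) weight 2/2187
  … 46 more
Group by V:
  weight(V=0) = 4/243
  weight(V=1) = 8/81
  weight(V=2) = 11/243
Total weight = 4/243 + 8/81 + 11/243 = 13/81
P(V=0 | obs) = 4/243 / 13/81 = 4/39
P(V=1 | obs) = 8/81 / 13/81 = 8/13
P(V=2 | obs) = 11/243 / 13/81 = 11/39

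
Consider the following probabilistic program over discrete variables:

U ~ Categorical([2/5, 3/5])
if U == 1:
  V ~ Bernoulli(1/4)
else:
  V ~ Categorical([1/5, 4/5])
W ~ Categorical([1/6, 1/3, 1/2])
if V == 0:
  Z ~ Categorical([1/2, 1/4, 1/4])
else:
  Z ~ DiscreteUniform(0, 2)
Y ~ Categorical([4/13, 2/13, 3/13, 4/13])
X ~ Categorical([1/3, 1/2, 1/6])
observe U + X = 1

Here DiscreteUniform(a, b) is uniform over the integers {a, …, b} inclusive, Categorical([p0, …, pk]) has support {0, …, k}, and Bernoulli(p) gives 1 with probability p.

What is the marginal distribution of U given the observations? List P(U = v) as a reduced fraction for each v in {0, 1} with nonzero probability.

Enumerate traces; 144 have nonzero weight after conditioning:
  (U=0, V=0, W=0, Z=0, Y=0, X=1) weight 1/975
  (U=0, V=0, W=0, Z=0, Y=1, X=1) weight 1/1950
  (U=0, V=0, W=0, Z=0, Y=2, X=1) weight 1/1300
  (U=0, V=0, W=0, Z=0, Y=3, X=1) weight 1/975
  (U=0, V=0, W=0, Z=1, Y=0, X=1) weight 1/1950
  (U=0, V=0, W=0, Z=1, Y=1, X=1) weight 1/3900
  (U=0, V=0, W=0, Z=1, Y=2, X=1) weight 1/2600
  (U=0, V=0, W=0, Z=1, Y=3, X=1) weight 1/1950
  (U=1, V=0, W=0, Z=0, Y=0, X=0) weight 1/260
  … 135 more
Group by U:
  weight(U=0) = 1/5
  weight(U=1) = 1/5
Total weight = 1/5 + 1/5 = 2/5
P(U=0 | obs) = 1/5 / 2/5 = 1/2
P(U=1 | obs) = 1/5 / 2/5 = 1/2

P(U=0) = 1/2, P(U=1) = 1/2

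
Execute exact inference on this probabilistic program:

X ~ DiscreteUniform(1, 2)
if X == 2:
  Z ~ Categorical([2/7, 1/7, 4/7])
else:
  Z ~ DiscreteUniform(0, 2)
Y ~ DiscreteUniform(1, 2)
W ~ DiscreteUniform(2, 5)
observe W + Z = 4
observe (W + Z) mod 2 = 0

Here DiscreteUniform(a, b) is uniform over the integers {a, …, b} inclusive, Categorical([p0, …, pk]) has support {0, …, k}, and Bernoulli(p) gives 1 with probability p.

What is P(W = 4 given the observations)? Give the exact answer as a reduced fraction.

P(W = 4 | obs) = 13/42

Enumerate traces; 12 have nonzero weight after conditioning:
  (X=1, Z=0, Y=1, W=4) weight 1/48
  (X=1, Z=0, Y=2, W=4) weight 1/48
  (X=1, Z=1, Y=1, W=3) weight 1/48
  (X=1, Z=1, Y=2, W=3) weight 1/48
  (X=1, Z=2, Y=1, W=2) weight 1/48
  (X=1, Z=2, Y=2, W=2) weight 1/48
  (X=2, Z=0, Y=1, W=4) weight 1/56
  (X=2, Z=0, Y=2, W=4) weight 1/56
  … 4 more
Group by W:
  weight(W=2) = 19/168
  weight(W=3) = 5/84
  weight(W=4) = 13/168
Total weight = 19/168 + 5/84 + 13/168 = 1/4
P(W=2 | obs) = 19/168 / 1/4 = 19/42
P(W=3 | obs) = 5/84 / 1/4 = 5/21
P(W=4 | obs) = 13/168 / 1/4 = 13/42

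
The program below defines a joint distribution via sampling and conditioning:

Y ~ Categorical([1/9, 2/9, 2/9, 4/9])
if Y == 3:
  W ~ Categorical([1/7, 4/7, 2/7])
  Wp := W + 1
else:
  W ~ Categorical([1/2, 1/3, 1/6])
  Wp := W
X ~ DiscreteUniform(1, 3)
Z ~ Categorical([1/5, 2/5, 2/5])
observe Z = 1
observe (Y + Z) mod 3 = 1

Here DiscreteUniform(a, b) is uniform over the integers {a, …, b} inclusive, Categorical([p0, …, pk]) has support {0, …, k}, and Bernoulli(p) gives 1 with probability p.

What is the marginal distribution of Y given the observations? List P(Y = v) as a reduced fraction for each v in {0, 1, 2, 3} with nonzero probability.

P(Y=0) = 1/5, P(Y=3) = 4/5

Enumerate traces; 18 have nonzero weight after conditioning:
  (Y=0, W=0, X=1, Z=1) weight 1/135
  (Y=0, W=0, X=2, Z=1) weight 1/135
  (Y=0, W=0, X=3, Z=1) weight 1/135
  (Y=0, W=1, X=1, Z=1) weight 2/405
  (Y=0, W=1, X=2, Z=1) weight 2/405
  (Y=0, W=1, X=3, Z=1) weight 2/405
  (Y=0, W=2, X=1, Z=1) weight 1/405
  (Y=0, W=2, X=2, Z=1) weight 1/405
  (Y=3, W=0, X=1, Z=1) weight 8/945
  … 9 more
Group by Y:
  weight(Y=0) = 2/45
  weight(Y=3) = 8/45
Total weight = 2/45 + 8/45 = 2/9
P(Y=0 | obs) = 2/45 / 2/9 = 1/5
P(Y=3 | obs) = 8/45 / 2/9 = 4/5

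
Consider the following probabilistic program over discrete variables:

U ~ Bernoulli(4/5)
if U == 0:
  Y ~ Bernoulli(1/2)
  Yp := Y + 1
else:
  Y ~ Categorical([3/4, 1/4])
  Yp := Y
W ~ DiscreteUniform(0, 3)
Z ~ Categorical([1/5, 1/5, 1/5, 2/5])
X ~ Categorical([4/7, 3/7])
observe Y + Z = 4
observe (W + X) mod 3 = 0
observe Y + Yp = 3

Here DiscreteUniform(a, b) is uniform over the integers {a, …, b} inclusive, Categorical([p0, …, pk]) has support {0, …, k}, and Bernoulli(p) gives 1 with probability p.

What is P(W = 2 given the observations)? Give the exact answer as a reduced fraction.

P(W = 2 | obs) = 3/11

Enumerate traces; 3 have nonzero weight after conditioning:
  (U=0, Y=1, W=0, Z=3, X=0) weight 1/175
  (U=0, Y=1, W=2, Z=3, X=1) weight 3/700
  (U=0, Y=1, W=3, Z=3, X=0) weight 1/175
Group by W:
  weight(W=0) = 1/175
  weight(W=2) = 3/700
  weight(W=3) = 1/175
Total weight = 1/175 + 3/700 + 1/175 = 11/700
P(W=0 | obs) = 1/175 / 11/700 = 4/11
P(W=2 | obs) = 3/700 / 11/700 = 3/11
P(W=3 | obs) = 1/175 / 11/700 = 4/11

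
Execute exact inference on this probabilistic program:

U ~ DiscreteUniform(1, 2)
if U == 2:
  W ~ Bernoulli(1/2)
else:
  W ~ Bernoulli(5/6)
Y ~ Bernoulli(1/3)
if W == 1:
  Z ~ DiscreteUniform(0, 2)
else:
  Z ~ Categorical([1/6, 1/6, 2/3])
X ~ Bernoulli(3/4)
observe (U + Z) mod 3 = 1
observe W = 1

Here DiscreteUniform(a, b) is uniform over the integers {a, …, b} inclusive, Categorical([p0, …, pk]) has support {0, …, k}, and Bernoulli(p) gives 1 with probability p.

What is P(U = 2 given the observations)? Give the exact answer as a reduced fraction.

P(U = 2 | obs) = 3/8

Enumerate traces; 8 have nonzero weight after conditioning:
  (U=1, W=1, Y=0, Z=0, X=0) weight 5/216
  (U=1, W=1, Y=0, Z=0, X=1) weight 5/72
  (U=1, W=1, Y=1, Z=0, X=0) weight 5/432
  (U=1, W=1, Y=1, Z=0, X=1) weight 5/144
  (U=2, W=1, Y=0, Z=2, X=0) weight 1/72
  (U=2, W=1, Y=0, Z=2, X=1) weight 1/24
  (U=2, W=1, Y=1, Z=2, X=0) weight 1/144
  (U=2, W=1, Y=1, Z=2, X=1) weight 1/48
Group by U:
  weight(U=1) = 5/36
  weight(U=2) = 1/12
Total weight = 5/36 + 1/12 = 2/9
P(U=1 | obs) = 5/36 / 2/9 = 5/8
P(U=2 | obs) = 1/12 / 2/9 = 3/8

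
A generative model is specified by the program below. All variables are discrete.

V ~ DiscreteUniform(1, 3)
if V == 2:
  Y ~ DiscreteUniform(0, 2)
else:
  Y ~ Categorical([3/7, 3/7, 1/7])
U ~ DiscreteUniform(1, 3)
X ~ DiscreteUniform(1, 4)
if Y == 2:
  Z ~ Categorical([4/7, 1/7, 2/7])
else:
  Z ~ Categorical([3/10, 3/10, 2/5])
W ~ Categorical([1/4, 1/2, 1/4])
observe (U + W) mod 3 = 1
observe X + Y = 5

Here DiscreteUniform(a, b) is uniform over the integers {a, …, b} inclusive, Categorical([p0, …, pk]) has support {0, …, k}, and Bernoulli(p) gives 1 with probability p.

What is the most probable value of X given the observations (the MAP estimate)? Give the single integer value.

Enumerate traces; 54 have nonzero weight after conditioning:
  (V=1, Y=1, U=1, X=4, Z=0, W=0) weight 1/1120
  (V=1, Y=1, U=1, X=4, Z=1, W=0) weight 1/1120
  (V=1, Y=1, U=1, X=4, Z=2, W=0) weight 1/840
  (V=1, Y=1, U=2, X=4, Z=0, W=2) weight 1/1120
  (V=1, Y=1, U=2, X=4, Z=1, W=2) weight 1/1120
  (V=1, Y=1, U=2, X=4, Z=2, W=2) weight 1/840
  (V=1, Y=1, U=3, X=4, Z=0, W=1) weight 1/560
  (V=1, Y=1, U=3, X=4, Z=1, W=1) weight 1/560
  (V=1, Y=2, U=1, X=3, Z=0, W=0) weight 1/1764
  … 45 more
Group by X:
  weight(X=3) = 13/756
  weight(X=4) = 25/756
Total weight = 13/756 + 25/756 = 19/378
P(X=3 | obs) = 13/756 / 19/378 = 13/38
P(X=4 | obs) = 25/756 / 19/378 = 25/38
argmax = 4

argmax_v P(X = v | obs) = 4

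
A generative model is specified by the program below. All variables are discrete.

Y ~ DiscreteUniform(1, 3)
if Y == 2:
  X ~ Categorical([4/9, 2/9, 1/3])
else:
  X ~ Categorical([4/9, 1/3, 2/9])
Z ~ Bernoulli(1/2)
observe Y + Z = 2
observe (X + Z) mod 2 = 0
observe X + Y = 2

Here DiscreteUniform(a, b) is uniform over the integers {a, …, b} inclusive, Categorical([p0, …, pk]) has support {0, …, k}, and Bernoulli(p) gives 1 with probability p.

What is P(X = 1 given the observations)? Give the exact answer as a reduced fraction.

Enumerate traces; 2 have nonzero weight after conditioning:
  (Y=1, X=1, Z=1) weight 1/18
  (Y=2, X=0, Z=0) weight 2/27
Group by X:
  weight(X=0) = 2/27
  weight(X=1) = 1/18
Total weight = 2/27 + 1/18 = 7/54
P(X=0 | obs) = 2/27 / 7/54 = 4/7
P(X=1 | obs) = 1/18 / 7/54 = 3/7

P(X = 1 | obs) = 3/7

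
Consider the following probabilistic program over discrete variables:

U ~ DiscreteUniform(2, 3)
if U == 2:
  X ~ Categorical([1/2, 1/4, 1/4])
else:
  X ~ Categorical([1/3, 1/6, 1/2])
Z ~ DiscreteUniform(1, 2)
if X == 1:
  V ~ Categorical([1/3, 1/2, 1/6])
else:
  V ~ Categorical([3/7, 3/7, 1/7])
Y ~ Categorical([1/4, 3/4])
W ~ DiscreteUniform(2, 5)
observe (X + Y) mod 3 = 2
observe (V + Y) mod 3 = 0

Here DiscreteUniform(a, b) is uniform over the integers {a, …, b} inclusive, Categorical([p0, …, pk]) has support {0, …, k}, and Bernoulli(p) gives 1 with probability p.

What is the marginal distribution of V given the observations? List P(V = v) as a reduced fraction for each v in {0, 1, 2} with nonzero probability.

Enumerate traces; 32 have nonzero weight after conditioning:
  (U=2, X=1, Z=1, V=2, Y=1, W=2) weight 1/512
  (U=2, X=1, Z=1, V=2, Y=1, W=3) weight 1/512
  (U=2, X=1, Z=1, V=2, Y=1, W=4) weight 1/512
  (U=2, X=1, Z=1, V=2, Y=1, W=5) weight 1/512
  (U=2, X=1, Z=2, V=2, Y=1, W=2) weight 1/512
  (U=2, X=1, Z=2, V=2, Y=1, W=3) weight 1/512
  (U=2, X=1, Z=2, V=2, Y=1, W=4) weight 1/512
  (U=2, X=1, Z=2, V=2, Y=1, W=5) weight 1/512
  (U=2, X=2, Z=1, V=0, Y=0, W=2) weight 3/1792
  … 23 more
Group by V:
  weight(V=0) = 9/224
  weight(V=2) = 5/192
Total weight = 9/224 + 5/192 = 89/1344
P(V=0 | obs) = 9/224 / 89/1344 = 54/89
P(V=2 | obs) = 5/192 / 89/1344 = 35/89

P(V=0) = 54/89, P(V=2) = 35/89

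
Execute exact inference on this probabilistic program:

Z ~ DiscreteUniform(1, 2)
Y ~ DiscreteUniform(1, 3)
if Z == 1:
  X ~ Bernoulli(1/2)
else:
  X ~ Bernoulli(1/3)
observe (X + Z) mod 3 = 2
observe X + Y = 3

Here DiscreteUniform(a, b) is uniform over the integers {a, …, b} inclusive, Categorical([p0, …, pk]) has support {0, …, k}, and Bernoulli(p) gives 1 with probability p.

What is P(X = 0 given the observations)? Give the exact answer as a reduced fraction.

P(X = 0 | obs) = 4/7

Enumerate traces; 2 have nonzero weight after conditioning:
  (Z=1, Y=2, X=1) weight 1/12
  (Z=2, Y=3, X=0) weight 1/9
Group by X:
  weight(X=0) = 1/9
  weight(X=1) = 1/12
Total weight = 1/9 + 1/12 = 7/36
P(X=0 | obs) = 1/9 / 7/36 = 4/7
P(X=1 | obs) = 1/12 / 7/36 = 3/7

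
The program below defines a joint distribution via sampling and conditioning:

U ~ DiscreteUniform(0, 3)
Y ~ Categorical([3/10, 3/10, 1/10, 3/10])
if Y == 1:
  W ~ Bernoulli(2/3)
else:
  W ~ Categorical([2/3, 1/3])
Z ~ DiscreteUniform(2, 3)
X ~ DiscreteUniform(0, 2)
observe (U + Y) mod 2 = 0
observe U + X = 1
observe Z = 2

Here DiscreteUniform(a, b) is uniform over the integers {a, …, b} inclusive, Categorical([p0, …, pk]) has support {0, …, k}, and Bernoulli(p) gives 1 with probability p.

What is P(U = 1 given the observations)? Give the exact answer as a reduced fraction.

P(U = 1 | obs) = 3/5

Enumerate traces; 8 have nonzero weight after conditioning:
  (U=0, Y=0, W=0, Z=2, X=1) weight 1/120
  (U=0, Y=0, W=1, Z=2, X=1) weight 1/240
  (U=0, Y=2, W=0, Z=2, X=1) weight 1/360
  (U=0, Y=2, W=1, Z=2, X=1) weight 1/720
  (U=1, Y=1, W=0, Z=2, X=0) weight 1/240
  (U=1, Y=1, W=1, Z=2, X=0) weight 1/120
  (U=1, Y=3, W=0, Z=2, X=0) weight 1/120
  (U=1, Y=3, W=1, Z=2, X=0) weight 1/240
Group by U:
  weight(U=0) = 1/60
  weight(U=1) = 1/40
Total weight = 1/60 + 1/40 = 1/24
P(U=0 | obs) = 1/60 / 1/24 = 2/5
P(U=1 | obs) = 1/40 / 1/24 = 3/5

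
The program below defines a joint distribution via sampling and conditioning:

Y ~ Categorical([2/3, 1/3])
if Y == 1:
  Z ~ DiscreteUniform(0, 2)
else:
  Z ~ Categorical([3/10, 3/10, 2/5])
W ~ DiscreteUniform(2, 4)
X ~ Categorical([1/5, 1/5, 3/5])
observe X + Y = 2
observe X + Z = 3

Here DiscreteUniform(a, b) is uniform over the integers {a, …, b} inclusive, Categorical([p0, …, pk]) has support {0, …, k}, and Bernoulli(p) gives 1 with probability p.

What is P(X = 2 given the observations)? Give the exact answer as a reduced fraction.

Enumerate traces; 6 have nonzero weight after conditioning:
  (Y=0, Z=1, W=2, X=2) weight 1/25
  (Y=0, Z=1, W=3, X=2) weight 1/25
  (Y=0, Z=1, W=4, X=2) weight 1/25
  (Y=1, Z=2, W=2, X=1) weight 1/135
  (Y=1, Z=2, W=3, X=1) weight 1/135
  (Y=1, Z=2, W=4, X=1) weight 1/135
Group by X:
  weight(X=1) = 1/45
  weight(X=2) = 3/25
Total weight = 1/45 + 3/25 = 32/225
P(X=1 | obs) = 1/45 / 32/225 = 5/32
P(X=2 | obs) = 3/25 / 32/225 = 27/32

P(X = 2 | obs) = 27/32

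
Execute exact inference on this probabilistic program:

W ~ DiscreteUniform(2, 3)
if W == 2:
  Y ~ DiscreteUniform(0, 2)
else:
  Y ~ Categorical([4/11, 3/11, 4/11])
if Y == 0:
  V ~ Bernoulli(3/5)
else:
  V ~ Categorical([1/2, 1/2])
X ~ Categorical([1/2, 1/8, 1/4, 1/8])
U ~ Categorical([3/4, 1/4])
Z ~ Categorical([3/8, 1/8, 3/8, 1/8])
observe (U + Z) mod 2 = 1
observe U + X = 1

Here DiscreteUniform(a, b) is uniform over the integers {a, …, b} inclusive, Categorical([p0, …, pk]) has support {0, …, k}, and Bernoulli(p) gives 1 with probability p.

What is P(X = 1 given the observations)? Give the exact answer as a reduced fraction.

P(X = 1 | obs) = 1/5

Enumerate traces; 48 have nonzero weight after conditioning:
  (W=2, Y=0, V=0, X=0, U=1, Z=0) weight 1/320
  (W=2, Y=0, V=0, X=0, U=1, Z=2) weight 1/320
  (W=2, Y=0, V=0, X=1, U=0, Z=1) weight 1/1280
  (W=2, Y=0, V=0, X=1, U=0, Z=3) weight 1/1280
  (W=2, Y=0, V=1, X=0, U=1, Z=0) weight 3/640
  (W=2, Y=0, V=1, X=0, U=1, Z=2) weight 3/640
  (W=2, Y=0, V=1, X=1, U=0, Z=1) weight 3/2560
  (W=2, Y=0, V=1, X=1, U=0, Z=3) weight 3/2560
  … 40 more
Group by X:
  weight(X=0) = 3/32
  weight(X=1) = 3/128
Total weight = 3/32 + 3/128 = 15/128
P(X=0 | obs) = 3/32 / 15/128 = 4/5
P(X=1 | obs) = 3/128 / 15/128 = 1/5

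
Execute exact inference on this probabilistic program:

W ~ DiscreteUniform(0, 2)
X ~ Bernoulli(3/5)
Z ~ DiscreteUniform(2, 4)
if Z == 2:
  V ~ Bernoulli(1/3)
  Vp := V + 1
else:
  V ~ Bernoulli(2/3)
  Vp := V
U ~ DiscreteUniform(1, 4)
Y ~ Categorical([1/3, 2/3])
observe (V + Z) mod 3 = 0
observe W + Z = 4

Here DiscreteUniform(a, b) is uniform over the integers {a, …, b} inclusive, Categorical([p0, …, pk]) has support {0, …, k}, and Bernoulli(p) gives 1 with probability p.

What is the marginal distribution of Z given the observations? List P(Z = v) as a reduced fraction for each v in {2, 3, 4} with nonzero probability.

Enumerate traces; 32 have nonzero weight after conditioning:
  (W=1, X=0, Z=3, V=0, U=1, Y=0) weight 1/810
  (W=1, X=0, Z=3, V=0, U=1, Y=1) weight 1/405
  (W=1, X=0, Z=3, V=0, U=2, Y=0) weight 1/810
  (W=1, X=0, Z=3, V=0, U=2, Y=1) weight 1/405
  (W=1, X=0, Z=3, V=0, U=3, Y=0) weight 1/810
  (W=1, X=0, Z=3, V=0, U=3, Y=1) weight 1/405
  (W=1, X=0, Z=3, V=0, U=4, Y=0) weight 1/810
  (W=1, X=0, Z=3, V=0, U=4, Y=1) weight 1/405
  (W=2, X=0, Z=2, V=1, U=1, Y=0) weight 1/810
  … 23 more
Group by Z:
  weight(Z=2) = 1/27
  weight(Z=3) = 1/27
Total weight = 1/27 + 1/27 = 2/27
P(Z=2 | obs) = 1/27 / 2/27 = 1/2
P(Z=3 | obs) = 1/27 / 2/27 = 1/2

P(Z=2) = 1/2, P(Z=3) = 1/2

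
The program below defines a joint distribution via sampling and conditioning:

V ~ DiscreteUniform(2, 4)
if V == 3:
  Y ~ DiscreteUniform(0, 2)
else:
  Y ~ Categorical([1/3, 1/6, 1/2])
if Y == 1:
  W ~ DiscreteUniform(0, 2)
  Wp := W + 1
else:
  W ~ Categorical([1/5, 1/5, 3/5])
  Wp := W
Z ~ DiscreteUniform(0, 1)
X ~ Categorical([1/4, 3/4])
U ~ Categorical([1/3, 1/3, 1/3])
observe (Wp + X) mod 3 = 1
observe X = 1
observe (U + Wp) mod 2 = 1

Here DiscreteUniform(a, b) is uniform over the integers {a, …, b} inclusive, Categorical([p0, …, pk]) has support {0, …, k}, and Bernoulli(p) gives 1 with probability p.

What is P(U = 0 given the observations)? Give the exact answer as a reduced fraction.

P(U = 0 | obs) = 10/41

Enumerate traces; 24 have nonzero weight after conditioning:
  (V=2, Y=0, W=0, Z=0, X=1, U=1) weight 1/360
  (V=2, Y=0, W=0, Z=1, X=1, U=1) weight 1/360
  (V=2, Y=1, W=2, Z=0, X=1, U=0) weight 1/432
  (V=2, Y=1, W=2, Z=0, X=1, U=2) weight 1/432
  (V=2, Y=1, W=2, Z=1, X=1, U=0) weight 1/432
  (V=2, Y=1, W=2, Z=1, X=1, U=2) weight 1/432
  (V=2, Y=2, W=0, Z=0, X=1, U=1) weight 1/240
  (V=2, Y=2, W=0, Z=1, X=1, U=1) weight 1/240
  … 16 more
Group by U:
  weight(U=0) = 1/54
  weight(U=1) = 7/180
  weight(U=2) = 1/54
Total weight = 1/54 + 7/180 + 1/54 = 41/540
P(U=0 | obs) = 1/54 / 41/540 = 10/41
P(U=1 | obs) = 7/180 / 41/540 = 21/41
P(U=2 | obs) = 1/54 / 41/540 = 10/41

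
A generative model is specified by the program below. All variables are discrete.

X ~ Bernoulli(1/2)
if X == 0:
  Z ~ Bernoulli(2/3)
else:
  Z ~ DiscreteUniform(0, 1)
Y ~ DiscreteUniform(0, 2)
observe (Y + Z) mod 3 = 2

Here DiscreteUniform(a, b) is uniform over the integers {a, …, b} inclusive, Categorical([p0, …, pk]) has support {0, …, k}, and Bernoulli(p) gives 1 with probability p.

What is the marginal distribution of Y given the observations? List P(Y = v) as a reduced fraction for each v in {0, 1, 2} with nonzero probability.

P(Y=1) = 7/12, P(Y=2) = 5/12

Enumerate traces; 4 have nonzero weight after conditioning:
  (X=0, Z=0, Y=2) weight 1/18
  (X=0, Z=1, Y=1) weight 1/9
  (X=1, Z=0, Y=2) weight 1/12
  (X=1, Z=1, Y=1) weight 1/12
Group by Y:
  weight(Y=1) = 7/36
  weight(Y=2) = 5/36
Total weight = 7/36 + 5/36 = 1/3
P(Y=1 | obs) = 7/36 / 1/3 = 7/12
P(Y=2 | obs) = 5/36 / 1/3 = 5/12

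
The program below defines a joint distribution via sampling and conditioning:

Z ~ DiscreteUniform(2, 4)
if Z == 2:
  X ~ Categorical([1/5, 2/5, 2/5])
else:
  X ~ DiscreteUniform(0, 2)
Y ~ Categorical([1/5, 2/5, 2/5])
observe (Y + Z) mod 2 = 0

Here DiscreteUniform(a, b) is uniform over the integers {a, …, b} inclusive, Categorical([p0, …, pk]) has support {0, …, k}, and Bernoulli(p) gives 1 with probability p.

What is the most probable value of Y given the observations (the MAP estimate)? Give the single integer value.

argmax_v P(Y = v | obs) = 2

Enumerate traces; 15 have nonzero weight after conditioning:
  (Z=2, X=0, Y=0) weight 1/75
  (Z=2, X=0, Y=2) weight 2/75
  (Z=2, X=1, Y=0) weight 2/75
  (Z=2, X=1, Y=2) weight 4/75
  (Z=2, X=2, Y=0) weight 2/75
  (Z=2, X=2, Y=2) weight 4/75
  (Z=3, X=0, Y=1) weight 2/45
  (Z=3, X=1, Y=1) weight 2/45
  … 7 more
Group by Y:
  weight(Y=0) = 2/15
  weight(Y=1) = 2/15
  weight(Y=2) = 4/15
Total weight = 2/15 + 2/15 + 4/15 = 8/15
P(Y=0 | obs) = 2/15 / 8/15 = 1/4
P(Y=1 | obs) = 2/15 / 8/15 = 1/4
P(Y=2 | obs) = 4/15 / 8/15 = 1/2
argmax = 2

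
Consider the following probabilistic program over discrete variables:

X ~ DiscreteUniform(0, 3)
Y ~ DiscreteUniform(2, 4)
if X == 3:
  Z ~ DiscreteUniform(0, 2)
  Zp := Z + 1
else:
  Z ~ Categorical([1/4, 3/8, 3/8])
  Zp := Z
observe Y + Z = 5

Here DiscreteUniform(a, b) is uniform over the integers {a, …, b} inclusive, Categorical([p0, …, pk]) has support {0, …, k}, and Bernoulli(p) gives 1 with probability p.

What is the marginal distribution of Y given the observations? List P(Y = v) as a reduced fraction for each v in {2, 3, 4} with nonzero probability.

P(Y=3) = 1/2, P(Y=4) = 1/2

Enumerate traces; 8 have nonzero weight after conditioning:
  (X=0, Y=3, Z=2) weight 1/32
  (X=0, Y=4, Z=1) weight 1/32
  (X=1, Y=3, Z=2) weight 1/32
  (X=1, Y=4, Z=1) weight 1/32
  (X=2, Y=3, Z=2) weight 1/32
  (X=2, Y=4, Z=1) weight 1/32
  (X=3, Y=3, Z=2) weight 1/36
  (X=3, Y=4, Z=1) weight 1/36
Group by Y:
  weight(Y=3) = 35/288
  weight(Y=4) = 35/288
Total weight = 35/288 + 35/288 = 35/144
P(Y=3 | obs) = 35/288 / 35/144 = 1/2
P(Y=4 | obs) = 35/288 / 35/144 = 1/2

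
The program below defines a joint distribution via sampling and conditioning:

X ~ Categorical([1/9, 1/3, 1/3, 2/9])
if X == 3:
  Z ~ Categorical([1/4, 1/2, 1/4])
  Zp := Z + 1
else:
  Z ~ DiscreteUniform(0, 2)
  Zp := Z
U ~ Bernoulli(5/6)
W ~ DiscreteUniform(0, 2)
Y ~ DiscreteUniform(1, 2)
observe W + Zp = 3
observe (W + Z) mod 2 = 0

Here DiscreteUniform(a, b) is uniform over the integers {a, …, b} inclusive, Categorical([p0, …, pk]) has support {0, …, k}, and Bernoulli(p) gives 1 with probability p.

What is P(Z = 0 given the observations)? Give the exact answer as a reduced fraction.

Enumerate traces; 12 have nonzero weight after conditioning:
  (X=3, Z=0, U=0, W=2, Y=1) weight 1/648
  (X=3, Z=0, U=0, W=2, Y=2) weight 1/648
  (X=3, Z=0, U=1, W=2, Y=1) weight 5/648
  (X=3, Z=0, U=1, W=2, Y=2) weight 5/648
  (X=3, Z=1, U=0, W=1, Y=1) weight 1/324
  (X=3, Z=1, U=0, W=1, Y=2) weight 1/324
  (X=3, Z=1, U=1, W=1, Y=1) weight 5/324
  (X=3, Z=1, U=1, W=1, Y=2) weight 5/324
  (X=3, Z=2, U=0, W=0, Y=1) weight 1/648
  … 3 more
Group by Z:
  weight(Z=0) = 1/54
  weight(Z=1) = 1/27
  weight(Z=2) = 1/54
Total weight = 1/54 + 1/27 + 1/54 = 2/27
P(Z=0 | obs) = 1/54 / 2/27 = 1/4
P(Z=1 | obs) = 1/27 / 2/27 = 1/2
P(Z=2 | obs) = 1/54 / 2/27 = 1/4

P(Z = 0 | obs) = 1/4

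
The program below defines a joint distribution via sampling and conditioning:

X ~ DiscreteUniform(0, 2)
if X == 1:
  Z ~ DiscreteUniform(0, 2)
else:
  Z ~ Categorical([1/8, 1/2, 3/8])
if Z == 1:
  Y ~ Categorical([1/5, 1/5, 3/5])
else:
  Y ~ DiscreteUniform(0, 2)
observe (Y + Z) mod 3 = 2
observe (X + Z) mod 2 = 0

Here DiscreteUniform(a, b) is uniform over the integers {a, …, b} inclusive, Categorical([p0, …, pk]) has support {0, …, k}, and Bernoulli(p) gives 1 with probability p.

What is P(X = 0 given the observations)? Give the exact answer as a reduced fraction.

P(X = 0 | obs) = 5/12

Enumerate traces; 5 have nonzero weight after conditioning:
  (X=0, Z=0, Y=2) weight 1/72
  (X=0, Z=2, Y=0) weight 1/24
  (X=1, Z=1, Y=1) weight 1/45
  (X=2, Z=0, Y=2) weight 1/72
  (X=2, Z=2, Y=0) weight 1/24
Group by X:
  weight(X=0) = 1/18
  weight(X=1) = 1/45
  weight(X=2) = 1/18
Total weight = 1/18 + 1/45 + 1/18 = 2/15
P(X=0 | obs) = 1/18 / 2/15 = 5/12
P(X=1 | obs) = 1/45 / 2/15 = 1/6
P(X=2 | obs) = 1/18 / 2/15 = 5/12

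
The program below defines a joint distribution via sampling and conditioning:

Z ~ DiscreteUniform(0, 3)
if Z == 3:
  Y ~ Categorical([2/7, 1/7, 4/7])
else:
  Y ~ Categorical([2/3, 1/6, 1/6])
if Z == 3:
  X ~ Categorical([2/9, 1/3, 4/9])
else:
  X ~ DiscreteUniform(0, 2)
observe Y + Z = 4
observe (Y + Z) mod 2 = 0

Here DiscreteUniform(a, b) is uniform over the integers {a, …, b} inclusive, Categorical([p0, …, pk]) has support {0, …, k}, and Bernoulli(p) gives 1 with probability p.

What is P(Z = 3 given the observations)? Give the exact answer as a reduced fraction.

P(Z = 3 | obs) = 6/13

Enumerate traces; 6 have nonzero weight after conditioning:
  (Z=2, Y=2, X=0) weight 1/72
  (Z=2, Y=2, X=1) weight 1/72
  (Z=2, Y=2, X=2) weight 1/72
  (Z=3, Y=1, X=0) weight 1/126
  (Z=3, Y=1, X=1) weight 1/84
  (Z=3, Y=1, X=2) weight 1/63
Group by Z:
  weight(Z=2) = 1/24
  weight(Z=3) = 1/28
Total weight = 1/24 + 1/28 = 13/168
P(Z=2 | obs) = 1/24 / 13/168 = 7/13
P(Z=3 | obs) = 1/28 / 13/168 = 6/13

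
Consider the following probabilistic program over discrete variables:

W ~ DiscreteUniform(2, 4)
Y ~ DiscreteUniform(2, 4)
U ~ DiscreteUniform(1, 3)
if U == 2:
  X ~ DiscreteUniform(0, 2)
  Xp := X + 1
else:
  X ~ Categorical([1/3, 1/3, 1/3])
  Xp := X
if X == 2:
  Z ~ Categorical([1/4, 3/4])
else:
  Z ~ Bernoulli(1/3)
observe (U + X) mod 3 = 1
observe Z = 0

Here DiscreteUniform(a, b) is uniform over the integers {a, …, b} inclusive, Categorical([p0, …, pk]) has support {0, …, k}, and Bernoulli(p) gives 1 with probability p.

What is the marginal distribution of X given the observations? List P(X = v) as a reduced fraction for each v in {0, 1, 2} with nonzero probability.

P(X=0) = 8/19, P(X=1) = 8/19, P(X=2) = 3/19

Enumerate traces; 27 have nonzero weight after conditioning:
  (W=2, Y=2, U=1, X=0, Z=0) weight 2/243
  (W=2, Y=2, U=2, X=2, Z=0) weight 1/324
  (W=2, Y=2, U=3, X=1, Z=0) weight 2/243
  (W=2, Y=3, U=1, X=0, Z=0) weight 2/243
  (W=2, Y=3, U=2, X=2, Z=0) weight 1/324
  (W=2, Y=3, U=3, X=1, Z=0) weight 2/243
  (W=2, Y=4, U=1, X=0, Z=0) weight 2/243
  (W=2, Y=4, U=2, X=2, Z=0) weight 1/324
  … 19 more
Group by X:
  weight(X=0) = 2/27
  weight(X=1) = 2/27
  weight(X=2) = 1/36
Total weight = 2/27 + 2/27 + 1/36 = 19/108
P(X=0 | obs) = 2/27 / 19/108 = 8/19
P(X=1 | obs) = 2/27 / 19/108 = 8/19
P(X=2 | obs) = 1/36 / 19/108 = 3/19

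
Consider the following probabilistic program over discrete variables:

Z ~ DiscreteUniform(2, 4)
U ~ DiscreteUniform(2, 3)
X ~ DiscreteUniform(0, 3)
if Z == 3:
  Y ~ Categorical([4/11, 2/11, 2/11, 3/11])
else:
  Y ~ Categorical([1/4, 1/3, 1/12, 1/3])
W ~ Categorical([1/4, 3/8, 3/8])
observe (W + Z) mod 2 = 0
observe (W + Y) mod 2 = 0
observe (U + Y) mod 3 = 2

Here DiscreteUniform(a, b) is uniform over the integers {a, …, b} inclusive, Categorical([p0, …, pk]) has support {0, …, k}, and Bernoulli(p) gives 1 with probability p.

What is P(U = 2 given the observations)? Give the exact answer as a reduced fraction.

P(U = 2 | obs) = 219/274

Enumerate traces; 36 have nonzero weight after conditioning:
  (Z=2, U=2, X=0, Y=0, W=0) weight 1/384
  (Z=2, U=2, X=0, Y=0, W=2) weight 1/256
  (Z=2, U=2, X=1, Y=0, W=0) weight 1/384
  (Z=2, U=2, X=1, Y=0, W=2) weight 1/256
  (Z=2, U=2, X=2, Y=0, W=0) weight 1/384
  (Z=2, U=2, X=2, Y=0, W=2) weight 1/256
  (Z=2, U=2, X=3, Y=0, W=0) weight 1/384
  (Z=2, U=2, X=3, Y=0, W=2) weight 1/256
  (Z=2, U=3, X=0, Y=2, W=0) weight 1/1152
  … 27 more
Group by U:
  weight(U=2) = 73/1056
  weight(U=3) = 5/288
Total weight = 73/1056 + 5/288 = 137/1584
P(U=2 | obs) = 73/1056 / 137/1584 = 219/274
P(U=3 | obs) = 5/288 / 137/1584 = 55/274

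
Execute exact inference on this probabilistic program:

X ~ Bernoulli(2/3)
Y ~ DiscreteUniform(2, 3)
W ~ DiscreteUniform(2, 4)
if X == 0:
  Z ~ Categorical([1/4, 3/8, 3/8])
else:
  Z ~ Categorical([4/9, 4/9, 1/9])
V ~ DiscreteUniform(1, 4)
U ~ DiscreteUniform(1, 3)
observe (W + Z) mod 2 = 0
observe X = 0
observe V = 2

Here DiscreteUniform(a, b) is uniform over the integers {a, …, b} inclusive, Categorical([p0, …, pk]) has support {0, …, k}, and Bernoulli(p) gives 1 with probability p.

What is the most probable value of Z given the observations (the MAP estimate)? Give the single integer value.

argmax_v P(Z = v | obs) = 2

Enumerate traces; 30 have nonzero weight after conditioning:
  (X=0, Y=2, W=2, Z=0, V=2, U=1) weight 1/864
  (X=0, Y=2, W=2, Z=0, V=2, U=2) weight 1/864
  (X=0, Y=2, W=2, Z=0, V=2, U=3) weight 1/864
  (X=0, Y=2, W=2, Z=2, V=2, U=1) weight 1/576
  (X=0, Y=2, W=2, Z=2, V=2, U=2) weight 1/576
  (X=0, Y=2, W=2, Z=2, V=2, U=3) weight 1/576
  (X=0, Y=2, W=3, Z=1, V=2, U=1) weight 1/576
  (X=0, Y=2, W=3, Z=1, V=2, U=2) weight 1/576
  … 22 more
Group by Z:
  weight(Z=0) = 1/72
  weight(Z=1) = 1/96
  weight(Z=2) = 1/48
Total weight = 1/72 + 1/96 + 1/48 = 13/288
P(Z=0 | obs) = 1/72 / 13/288 = 4/13
P(Z=1 | obs) = 1/96 / 13/288 = 3/13
P(Z=2 | obs) = 1/48 / 13/288 = 6/13
argmax = 2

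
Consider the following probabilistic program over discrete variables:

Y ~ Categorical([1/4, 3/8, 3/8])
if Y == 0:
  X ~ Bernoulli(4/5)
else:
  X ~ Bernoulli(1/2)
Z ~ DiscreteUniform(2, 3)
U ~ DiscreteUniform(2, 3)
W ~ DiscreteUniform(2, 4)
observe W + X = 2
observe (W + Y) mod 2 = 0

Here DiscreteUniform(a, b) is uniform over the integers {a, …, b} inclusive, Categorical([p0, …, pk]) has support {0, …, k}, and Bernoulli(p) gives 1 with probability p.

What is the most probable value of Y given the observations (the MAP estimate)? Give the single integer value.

argmax_v P(Y = v | obs) = 2

Enumerate traces; 8 have nonzero weight after conditioning:
  (Y=0, X=0, Z=2, U=2, W=2) weight 1/240
  (Y=0, X=0, Z=2, U=3, W=2) weight 1/240
  (Y=0, X=0, Z=3, U=2, W=2) weight 1/240
  (Y=0, X=0, Z=3, U=3, W=2) weight 1/240
  (Y=2, X=0, Z=2, U=2, W=2) weight 1/64
  (Y=2, X=0, Z=2, U=3, W=2) weight 1/64
  (Y=2, X=0, Z=3, U=2, W=2) weight 1/64
  (Y=2, X=0, Z=3, U=3, W=2) weight 1/64
Group by Y:
  weight(Y=0) = 1/60
  weight(Y=2) = 1/16
Total weight = 1/60 + 1/16 = 19/240
P(Y=0 | obs) = 1/60 / 19/240 = 4/19
P(Y=2 | obs) = 1/16 / 19/240 = 15/19
argmax = 2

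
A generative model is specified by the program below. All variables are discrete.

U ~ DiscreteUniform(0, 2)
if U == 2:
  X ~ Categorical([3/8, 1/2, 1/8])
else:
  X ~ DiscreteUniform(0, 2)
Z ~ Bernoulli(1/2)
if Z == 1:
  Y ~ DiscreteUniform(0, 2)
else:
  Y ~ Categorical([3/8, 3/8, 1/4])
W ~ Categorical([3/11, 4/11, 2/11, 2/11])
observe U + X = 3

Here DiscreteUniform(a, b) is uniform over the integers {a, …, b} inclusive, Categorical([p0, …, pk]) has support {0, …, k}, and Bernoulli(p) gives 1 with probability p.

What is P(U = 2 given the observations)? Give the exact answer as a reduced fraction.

Enumerate traces; 48 have nonzero weight after conditioning:
  (U=1, X=2, Z=0, Y=0, W=0) weight 1/176
  (U=1, X=2, Z=0, Y=0, W=1) weight 1/132
  (U=1, X=2, Z=0, Y=0, W=2) weight 1/264
  (U=1, X=2, Z=0, Y=0, W=3) weight 1/264
  (U=1, X=2, Z=0, Y=1, W=0) weight 1/176
  (U=1, X=2, Z=0, Y=1, W=1) weight 1/132
  (U=1, X=2, Z=0, Y=1, W=2) weight 1/264
  (U=1, X=2, Z=0, Y=1, W=3) weight 1/264
  (U=2, X=1, Z=0, Y=0, W=0) weight 3/352
  … 39 more
Group by U:
  weight(U=1) = 1/9
  weight(U=2) = 1/6
Total weight = 1/9 + 1/6 = 5/18
P(U=1 | obs) = 1/9 / 5/18 = 2/5
P(U=2 | obs) = 1/6 / 5/18 = 3/5

P(U = 2 | obs) = 3/5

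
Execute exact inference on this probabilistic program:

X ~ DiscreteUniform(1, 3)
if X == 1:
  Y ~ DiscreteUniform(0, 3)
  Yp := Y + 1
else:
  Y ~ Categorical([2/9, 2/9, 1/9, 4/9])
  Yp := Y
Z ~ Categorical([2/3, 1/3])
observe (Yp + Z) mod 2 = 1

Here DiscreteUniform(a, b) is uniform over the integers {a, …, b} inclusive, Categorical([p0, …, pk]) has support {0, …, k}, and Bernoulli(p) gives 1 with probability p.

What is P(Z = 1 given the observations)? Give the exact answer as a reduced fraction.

Enumerate traces; 12 have nonzero weight after conditioning:
  (X=1, Y=0, Z=0) weight 1/18
  (X=1, Y=1, Z=1) weight 1/36
  (X=1, Y=2, Z=0) weight 1/18
  (X=1, Y=3, Z=1) weight 1/36
  (X=2, Y=0, Z=1) weight 2/81
  (X=2, Y=1, Z=0) weight 4/81
  (X=2, Y=2, Z=1) weight 1/81
  (X=2, Y=3, Z=0) weight 8/81
  … 4 more
Group by Z:
  weight(Z=0) = 11/27
  weight(Z=1) = 7/54
Total weight = 11/27 + 7/54 = 29/54
P(Z=0 | obs) = 11/27 / 29/54 = 22/29
P(Z=1 | obs) = 7/54 / 29/54 = 7/29

P(Z = 1 | obs) = 7/29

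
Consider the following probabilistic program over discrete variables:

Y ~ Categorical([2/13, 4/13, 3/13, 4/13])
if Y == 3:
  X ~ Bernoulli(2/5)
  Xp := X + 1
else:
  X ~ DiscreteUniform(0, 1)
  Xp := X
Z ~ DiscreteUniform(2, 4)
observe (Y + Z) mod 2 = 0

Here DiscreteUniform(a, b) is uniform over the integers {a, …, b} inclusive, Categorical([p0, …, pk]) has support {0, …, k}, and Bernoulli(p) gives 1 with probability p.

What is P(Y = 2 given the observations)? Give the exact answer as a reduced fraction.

Enumerate traces; 12 have nonzero weight after conditioning:
  (Y=0, X=0, Z=2) weight 1/39
  (Y=0, X=0, Z=4) weight 1/39
  (Y=0, X=1, Z=2) weight 1/39
  (Y=0, X=1, Z=4) weight 1/39
  (Y=1, X=0, Z=3) weight 2/39
  (Y=1, X=1, Z=3) weight 2/39
  (Y=2, X=0, Z=2) weight 1/26
  (Y=2, X=0, Z=4) weight 1/26
  (Y=3, X=0, Z=3) weight 4/65
  … 3 more
Group by Y:
  weight(Y=0) = 4/39
  weight(Y=1) = 4/39
  weight(Y=2) = 2/13
  weight(Y=3) = 4/39
Total weight = 4/39 + 4/39 + 2/13 + 4/39 = 6/13
P(Y=0 | obs) = 4/39 / 6/13 = 2/9
P(Y=1 | obs) = 4/39 / 6/13 = 2/9
P(Y=2 | obs) = 2/13 / 6/13 = 1/3
P(Y=3 | obs) = 4/39 / 6/13 = 2/9

P(Y = 2 | obs) = 1/3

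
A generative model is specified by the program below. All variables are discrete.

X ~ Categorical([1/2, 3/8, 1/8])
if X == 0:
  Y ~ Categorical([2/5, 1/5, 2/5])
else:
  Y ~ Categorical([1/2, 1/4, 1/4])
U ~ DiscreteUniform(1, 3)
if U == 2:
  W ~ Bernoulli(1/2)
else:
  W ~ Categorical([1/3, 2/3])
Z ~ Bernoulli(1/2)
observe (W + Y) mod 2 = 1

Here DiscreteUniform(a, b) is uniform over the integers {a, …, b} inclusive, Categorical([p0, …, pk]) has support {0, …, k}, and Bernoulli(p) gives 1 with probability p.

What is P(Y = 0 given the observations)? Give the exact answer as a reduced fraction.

Enumerate traces; 54 have nonzero weight after conditioning:
  (X=0, Y=0, U=1, W=1, Z=0) weight 1/45
  (X=0, Y=0, U=1, W=1, Z=1) weight 1/45
  (X=0, Y=0, U=2, W=1, Z=0) weight 1/60
  (X=0, Y=0, U=2, W=1, Z=1) weight 1/60
  (X=0, Y=0, U=3, W=1, Z=0) weight 1/45
  (X=0, Y=0, U=3, W=1, Z=1) weight 1/45
  (X=0, Y=1, U=1, W=0, Z=0) weight 1/180
  (X=0, Y=1, U=1, W=0, Z=1) weight 1/180
  (X=0, Y=2, U=1, W=1, Z=0) weight 1/45
  … 45 more
Group by Y:
  weight(Y=0) = 11/40
  weight(Y=1) = 7/80
  weight(Y=2) = 143/720
Total weight = 11/40 + 7/80 + 143/720 = 101/180
P(Y=0 | obs) = 11/40 / 101/180 = 99/202
P(Y=1 | obs) = 7/80 / 101/180 = 63/404
P(Y=2 | obs) = 143/720 / 101/180 = 143/404

P(Y = 0 | obs) = 99/202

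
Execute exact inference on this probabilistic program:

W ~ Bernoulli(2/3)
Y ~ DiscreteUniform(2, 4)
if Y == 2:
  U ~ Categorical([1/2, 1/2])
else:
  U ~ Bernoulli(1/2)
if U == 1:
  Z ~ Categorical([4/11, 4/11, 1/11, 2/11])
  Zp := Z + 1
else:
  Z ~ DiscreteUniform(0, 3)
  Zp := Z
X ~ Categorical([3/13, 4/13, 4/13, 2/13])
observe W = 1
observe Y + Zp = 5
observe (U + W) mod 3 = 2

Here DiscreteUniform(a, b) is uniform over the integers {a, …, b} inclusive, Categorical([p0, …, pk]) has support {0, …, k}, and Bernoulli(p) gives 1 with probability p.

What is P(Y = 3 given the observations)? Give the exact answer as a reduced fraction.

P(Y = 3 | obs) = 4/9

Enumerate traces; 12 have nonzero weight after conditioning:
  (W=1, Y=2, U=1, Z=2, X=0) weight 1/429
  (W=1, Y=2, U=1, Z=2, X=1) weight 4/1287
  (W=1, Y=2, U=1, Z=2, X=2) weight 4/1287
  (W=1, Y=2, U=1, Z=2, X=3) weight 2/1287
  (W=1, Y=3, U=1, Z=1, X=0) weight 4/429
  (W=1, Y=3, U=1, Z=1, X=1) weight 16/1287
  (W=1, Y=3, U=1, Z=1, X=2) weight 16/1287
  (W=1, Y=3, U=1, Z=1, X=3) weight 8/1287
  (W=1, Y=4, U=1, Z=0, X=0) weight 4/429
  … 3 more
Group by Y:
  weight(Y=2) = 1/99
  weight(Y=3) = 4/99
  weight(Y=4) = 4/99
Total weight = 1/99 + 4/99 + 4/99 = 1/11
P(Y=2 | obs) = 1/99 / 1/11 = 1/9
P(Y=3 | obs) = 4/99 / 1/11 = 4/9
P(Y=4 | obs) = 4/99 / 1/11 = 4/9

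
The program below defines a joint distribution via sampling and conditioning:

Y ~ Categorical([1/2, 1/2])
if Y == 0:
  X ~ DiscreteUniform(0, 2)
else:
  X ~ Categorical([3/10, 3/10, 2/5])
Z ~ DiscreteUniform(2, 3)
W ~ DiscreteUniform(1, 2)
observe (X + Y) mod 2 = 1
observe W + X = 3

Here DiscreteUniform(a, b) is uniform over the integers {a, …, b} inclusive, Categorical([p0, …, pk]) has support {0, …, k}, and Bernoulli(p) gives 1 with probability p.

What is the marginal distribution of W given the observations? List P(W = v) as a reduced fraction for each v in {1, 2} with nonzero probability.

Enumerate traces; 4 have nonzero weight after conditioning:
  (Y=0, X=1, Z=2, W=2) weight 1/24
  (Y=0, X=1, Z=3, W=2) weight 1/24
  (Y=1, X=2, Z=2, W=1) weight 1/20
  (Y=1, X=2, Z=3, W=1) weight 1/20
Group by W:
  weight(W=1) = 1/10
  weight(W=2) = 1/12
Total weight = 1/10 + 1/12 = 11/60
P(W=1 | obs) = 1/10 / 11/60 = 6/11
P(W=2 | obs) = 1/12 / 11/60 = 5/11

P(W=1) = 6/11, P(W=2) = 5/11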